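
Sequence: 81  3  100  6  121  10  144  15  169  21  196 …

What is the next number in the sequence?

Taking every 2nd term gives 2 separate tracks.
Track A is 81, 100, 121, 144, 169, 196, which is perfect squares starting at 9².
Track B is 3, 6, 10, 15, 21, which is the triangular numbers T_2, T_3, ….
The 12th slot belongs to track B; its 6th term is 28.

28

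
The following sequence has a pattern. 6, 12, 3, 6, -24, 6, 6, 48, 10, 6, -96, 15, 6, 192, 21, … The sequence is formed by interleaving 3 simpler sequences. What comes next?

The terms cycle through 3 interleaved subsequences.
Track A: 6, 6, 6, 6, 6. Constant 6.
Track B: 12, -24, 48, -96, 192. Geometric with ratio -2.
Track C: 3, 6, 10, 15, 21. The triangular numbers T_2, T_3, ….
Position 16 falls in track A as its term 6, giving 6.

6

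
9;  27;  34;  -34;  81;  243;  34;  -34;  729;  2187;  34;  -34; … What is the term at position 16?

-34

The slot pattern repeats as AABB (period 4), so there are 2 interleaved tracks.
Subsequence A: 9, 27, 81, 243, 729, 2187 — successive powers of 3.
Subsequence B: 34, -34, 34, -34, 34, -34 — the oscillation 34·(−1)^(n+1).
Position 16 → subsequence B, term 8 = -34.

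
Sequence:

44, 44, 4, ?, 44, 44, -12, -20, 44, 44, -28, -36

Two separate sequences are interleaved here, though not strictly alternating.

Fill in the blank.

The slot pattern repeats as AABB (period 4), so there are 2 interleaved tracks.
Track A: 44, 44, 44, 44, 44, 44 — the constant sequence 44.
Track B: 4, ?, -12, -20, -28, -36 — subtracting 8 each time.
Filling track B at index 2 by its rule yields -4.

-4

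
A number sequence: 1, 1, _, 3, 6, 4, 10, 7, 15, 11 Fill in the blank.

Positions 1, 3, 5, … form one subsequence and positions 2, 4, 6, … form another.
Track A is 1, ?, 6, 10, 15, which is the triangular numbers T_1, T_2, ….
Track B is 1, 3, 4, 7, 11, which is a Fibonacci-like recurrence a_n = a_{n-1} + a_{n-2}.
So the missing entry in track A is 3.

3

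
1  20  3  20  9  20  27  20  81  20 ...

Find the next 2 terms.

The terms cycle through 2 interleaved subsequences.
Track A = 1, 3, 9, 27, 81: powers of 3.
Track B = 20, 20, 20, 20, 20: the constant sequence 20.
Position 11 falls in track A as its term 6, giving 243.
Position 12 → track B, term 6 = 20.

243, 20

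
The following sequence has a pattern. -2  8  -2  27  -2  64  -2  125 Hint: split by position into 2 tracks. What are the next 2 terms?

Taking every 2nd term gives 2 separate tracks.
Subsequence A = -2, -2, -2, -2: always -2.
Subsequence B = 8, 27, 64, 125: consecutive cubes n³ from n = 2.
Position 9 → subsequence A, term 5 = -2.
Position 10 falls in subsequence B as its term 5, giving 216.

-2, 216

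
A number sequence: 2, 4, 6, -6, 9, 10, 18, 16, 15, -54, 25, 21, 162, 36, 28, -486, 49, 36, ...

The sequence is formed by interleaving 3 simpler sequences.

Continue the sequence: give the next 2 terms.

Read the sequence 3 terms at a time; column i is its own pattern.
Track A: 2, -6, 18, -54, 162, -486. Multiplying by -3 each time.
Track B: 4, 9, 16, 25, 36, 49. Perfect squares starting at 2².
Track C: 6, 10, 15, 21, 28, 36. Triangular numbers n(n+1)/2 for n = 3, 4, ….
Term 19 comes from track A (its 7th entry): 1458.
Position 20 → track B, term 7 = 64.

1458, 64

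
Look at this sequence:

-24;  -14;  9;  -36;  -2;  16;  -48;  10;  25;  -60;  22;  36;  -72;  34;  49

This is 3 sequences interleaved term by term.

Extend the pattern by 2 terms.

-84, 46

Read the sequence 3 terms at a time; column i is its own pattern.
Track A: -24, -36, -48, -60, -72 (arithmetic, step −12).
Track B: -14, -2, 10, 22, 34 (adding 12 each time).
Track C: 9, 16, 25, 36, 49 (the squares 3², 4², 5², …).
Term 16 comes from track A (its 6th entry): -84.
Position 17 → track B, term 6 = 46.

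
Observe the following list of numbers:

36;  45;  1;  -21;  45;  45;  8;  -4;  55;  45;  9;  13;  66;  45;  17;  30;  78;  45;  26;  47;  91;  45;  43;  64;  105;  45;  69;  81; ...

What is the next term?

120

Taking every 4th term gives 4 separate tracks.
Track A: 36, 45, 55, 66, 78, 91, 105. The triangular numbers T_8, T_9, ….
Track B: 45, 45, 45, 45, 45, 45, 45. Constant 45.
Track C: 1, 8, 9, 17, 26, 43, 69. A Fibonacci-like recurrence a_n = a_{n-1} + a_{n-2}.
Track D: -21, -4, 13, 30, 47, 64, 81. Linear: a_n = -38 + 17·n.
Term 29 comes from track A (its 8th entry): 120.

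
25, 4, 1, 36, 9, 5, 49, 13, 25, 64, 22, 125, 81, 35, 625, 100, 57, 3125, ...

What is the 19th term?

Read the sequence 3 terms at a time; column i is its own pattern.
Subsequence A: 25, 36, 49, 64, 81, 100 (perfect squares starting at 5²).
Subsequence B: 4, 9, 13, 22, 35, 57 (a Fibonacci-like recurrence a_n = a_{n-1} + a_{n-2}).
Subsequence C: 1, 5, 25, 125, 625, 3125 (successive powers of 5).
Position 19 → subsequence A, term 7 = 121.

121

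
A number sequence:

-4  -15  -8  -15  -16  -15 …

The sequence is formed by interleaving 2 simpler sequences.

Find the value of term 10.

-15

Taking every 2nd term gives 2 separate tracks.
Track A: -4, -8, -16 (a geometric progression (common ratio 2)).
Track B: -15, -15, -15 (constant -15).
Term 10 comes from track B (its 5th entry): -15.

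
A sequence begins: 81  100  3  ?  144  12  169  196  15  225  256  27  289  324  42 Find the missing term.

121

Reading positions in blocks of 3 reveals the pattern AAB — 2 tracks woven together.
Subsequence A: 81, 100, ?, 144, 169, 196, 225, 256, 289, 324. Consecutive squares n² from n = 9.
Subsequence B: 3, 12, 15, 27, 42. Fibonacci-style (each term is the sum of the two before it).
Subsequence A's pattern makes the blank 121.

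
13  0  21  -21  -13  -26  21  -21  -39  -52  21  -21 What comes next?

-65

The slot pattern repeats as AABB (period 4), so there are 2 interleaved tracks.
Stream A: 13, 0, -13, -26, -39, -52 (linear: a_n = 26 − 13·n).
Stream B: 21, -21, 21, -21, 21, -21 (oscillating between 21 and -21).
Position 13 → stream A, term 7 = -65.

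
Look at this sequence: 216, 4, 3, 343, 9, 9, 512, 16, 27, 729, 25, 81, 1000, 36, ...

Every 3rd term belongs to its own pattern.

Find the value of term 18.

Read the sequence 3 terms at a time; column i is its own pattern.
Track A: 216, 343, 512, 729, 1000 (consecutive cubes n³ from n = 6).
Track B: 4, 9, 16, 25, 36 (the squares 2², 3², 4², …).
Track C: 3, 9, 27, 81 (powers 3^1, 3^2, 3^3, …).
Term 18 comes from track C (its 6th entry): 729.

729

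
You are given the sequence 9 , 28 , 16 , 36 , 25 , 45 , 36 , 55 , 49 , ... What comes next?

Taking every 2nd term gives 2 separate tracks.
Subsequence A is 9, 16, 25, 36, 49, which is perfect squares starting at 3².
Subsequence B is 28, 36, 45, 55, which is triangular numbers starting at T_7.
Position 10 falls in subsequence B as its term 5, giving 66.

66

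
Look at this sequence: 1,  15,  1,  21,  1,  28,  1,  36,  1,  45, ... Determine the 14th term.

Positions 1, 3, 5, … form one subsequence and positions 2, 4, 6, … form another.
Track A: 1, 1, 1, 1, 1 (the constant sequence 1).
Track B: 15, 21, 28, 36, 45 (triangular numbers n(n+1)/2 for n = 5, 6, …).
Term 14 comes from track B (its 7th entry): 66.

66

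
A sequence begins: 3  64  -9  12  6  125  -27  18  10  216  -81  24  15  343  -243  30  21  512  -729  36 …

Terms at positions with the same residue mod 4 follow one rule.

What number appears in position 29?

Read the sequence 4 terms at a time; column i is its own pattern.
Stream A is 3, 6, 10, 15, 21, which is triangular numbers starting at T_2.
Stream B is 64, 125, 216, 343, 512, which is perfect cubes starting at 4³.
Stream C is -9, -27, -81, -243, -729, which is a geometric progression (common ratio 3).
Stream D is 12, 18, 24, 30, 36, which is linear: a_n = 6 + 6·n.
Position 29 falls in stream A as its term 8, giving 45.

45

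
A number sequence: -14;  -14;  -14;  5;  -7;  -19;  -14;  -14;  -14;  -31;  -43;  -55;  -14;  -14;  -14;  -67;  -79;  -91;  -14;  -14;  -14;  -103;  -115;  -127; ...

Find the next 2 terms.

-14, -14

Positions follow the repeating pattern AAABBB; grouping by letter gives 2 tracks.
Track A: -14, -14, -14, -14, -14, -14, -14, -14, -14, -14, -14, -14. Constant -14.
Track B: 5, -7, -19, -31, -43, -55, -67, -79, -91, -103, -115, -127. Arithmetic, step −12.
Term 25 comes from track A (its 13th entry): -14.
Position 26 falls in track A as its term 14, giving -14.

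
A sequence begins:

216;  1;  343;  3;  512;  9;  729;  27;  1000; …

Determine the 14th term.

729

Split by position mod 2 into 2 tracks.
Track A: 216, 343, 512, 729, 1000 (perfect cubes starting at 6³).
Track B: 1, 3, 9, 27 (powers 3^0, 3^1, 3^2, …).
Position 14 falls in track B as its term 7, giving 729.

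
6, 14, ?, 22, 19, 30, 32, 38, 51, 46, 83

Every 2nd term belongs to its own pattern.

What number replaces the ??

13

The terms cycle through 2 interleaved subsequences.
Track A: 6, ?, 19, 32, 51, 83. A Fibonacci-like recurrence a_n = a_{n-1} + a_{n-2}.
Track B: 14, 22, 30, 38, 46. Adding 8 each time.
The gap is track A's term 2; the rule gives 13.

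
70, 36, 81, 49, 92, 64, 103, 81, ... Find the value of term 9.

114

Split by position mod 2 into 2 tracks.
Subsequence A: 70, 81, 92, 103. Arithmetic with common difference +11.
Subsequence B: 36, 49, 64, 81. Consecutive squares n² from n = 6.
Position 9 → subsequence A, term 5 = 114.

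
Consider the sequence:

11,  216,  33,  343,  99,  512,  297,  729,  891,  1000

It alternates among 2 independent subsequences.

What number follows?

2673

Split by position mod 2 into 2 tracks.
Stream A is 11, 33, 99, 297, 891, which is a geometric progression (common ratio 3).
Stream B is 216, 343, 512, 729, 1000, which is perfect cubes starting at 6³.
Term 11 comes from stream A (its 6th entry): 2673.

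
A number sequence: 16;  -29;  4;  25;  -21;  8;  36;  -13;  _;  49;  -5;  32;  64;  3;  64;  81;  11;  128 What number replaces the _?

16

The terms cycle through 3 interleaved subsequences.
Subsequence A: 16, 25, 36, 49, 64, 81 — the squares 4², 5², 6², ….
Subsequence B: -29, -21, -13, -5, 3, 11 — linear: a_n = -37 + 8·n.
Subsequence C: 4, 8, ?, 32, 64, 128 — powers 2^2, 2^3, 2^4, ….
Filling subsequence C at index 3 by its rule yields 16.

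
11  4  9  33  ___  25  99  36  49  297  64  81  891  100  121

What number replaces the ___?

16

The slot pattern repeats as ABB (period 3), so there are 2 interleaved tracks.
Subsequence A: 11, 33, 99, 297, 891. A geometric progression (common ratio 3).
Subsequence B: 4, 9, ?, 25, 36, 49, 64, 81, 100, 121. The squares 2², 3², 4², ….
The gap is subsequence B's term 3; the rule gives 16.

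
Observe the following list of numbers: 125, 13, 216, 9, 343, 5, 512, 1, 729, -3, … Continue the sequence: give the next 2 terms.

The terms cycle through 2 interleaved subsequences.
Track A is 125, 216, 343, 512, 729, which is the cubes 5³, 6³, 7³, ….
Track B is 13, 9, 5, 1, -3, which is subtracting 4 each time.
Term 11 comes from track A (its 6th entry): 1000.
Position 12 falls in track B as its term 6, giving -7.

1000, -7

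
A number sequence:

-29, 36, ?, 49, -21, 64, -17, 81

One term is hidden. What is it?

Odd-indexed and even-indexed terms follow separate rules.
Track A: -29, ?, -21, -17. Arithmetic, step +4.
Track B: 36, 49, 64, 81. The squares 6², 7², 8², ….
Track A's pattern makes the blank -25.

-25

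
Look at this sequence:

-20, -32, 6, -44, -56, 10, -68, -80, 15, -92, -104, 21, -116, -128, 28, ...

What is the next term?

Reading positions in blocks of 3 reveals the pattern AAB — 2 tracks woven together.
Subsequence A: -20, -32, -44, -56, -68, -80, -92, -104, -116, -128 — arithmetic with common difference −12.
Subsequence B: 6, 10, 15, 21, 28 — triangular numbers starting at T_3.
The 16th slot belongs to subsequence A; its 11th term is -140.

-140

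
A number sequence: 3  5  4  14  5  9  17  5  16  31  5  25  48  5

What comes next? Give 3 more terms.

The terms cycle through 3 interleaved subsequences.
Track A: 3, 14, 17, 31, 48 — each term equals the sum of the previous two.
Track B: 5, 5, 5, 5, 5 — always 5.
Track C: 4, 9, 16, 25 — consecutive squares n² from n = 2.
Position 15 → track C, term 5 = 36.
Position 16 falls in track A as its term 6, giving 79.
Position 17 → track B, term 6 = 5.

36, 79, 5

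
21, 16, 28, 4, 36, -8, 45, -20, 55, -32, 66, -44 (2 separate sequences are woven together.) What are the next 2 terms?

78, -56

Taking every 2nd term gives 2 separate tracks.
Subsequence A: 21, 28, 36, 45, 55, 66 (triangular numbers starting at T_6).
Subsequence B: 16, 4, -8, -20, -32, -44 (linear: a_n = 28 − 12·n).
The 13th slot belongs to subsequence A; its 7th term is 78.
Term 14 comes from subsequence B (its 7th entry): -56.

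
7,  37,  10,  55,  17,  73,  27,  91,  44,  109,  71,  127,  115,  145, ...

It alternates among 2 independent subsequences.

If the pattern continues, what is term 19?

487

Odd-indexed and even-indexed terms follow separate rules.
Track A is 7, 10, 17, 27, 44, 71, 115, which is a Fibonacci-like recurrence a_n = a_{n-1} + a_{n-2}.
Track B is 37, 55, 73, 91, 109, 127, 145, which is arithmetic, step +18.
Position 19 falls in track A as its term 10, giving 487.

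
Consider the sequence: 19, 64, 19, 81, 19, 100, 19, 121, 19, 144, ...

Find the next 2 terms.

19, 169

Taking every 2nd term gives 2 separate tracks.
Subsequence A is 19, 19, 19, 19, 19, which is constant 19.
Subsequence B is 64, 81, 100, 121, 144, which is perfect squares starting at 8².
Position 11 falls in subsequence A as its term 6, giving 19.
Position 12 → subsequence B, term 6 = 169.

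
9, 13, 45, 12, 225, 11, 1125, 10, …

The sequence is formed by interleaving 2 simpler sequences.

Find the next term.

5625

Positions 1, 3, 5, … form one subsequence and positions 2, 4, 6, … form another.
Stream A: 9, 45, 225, 1125 (geometric, ×5 each step).
Stream B: 13, 12, 11, 10 (arithmetic with common difference −1).
Position 9 → stream A, term 5 = 5625.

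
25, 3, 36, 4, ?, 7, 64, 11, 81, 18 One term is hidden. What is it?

Positions 1, 3, 5, … form one subsequence and positions 2, 4, 6, … form another.
Track A: 25, 36, ?, 64, 81. Perfect squares starting at 5².
Track B: 3, 4, 7, 11, 18. Fibonacci-style (each term is the sum of the two before it).
The gap is track A's term 3; the rule gives 49.

49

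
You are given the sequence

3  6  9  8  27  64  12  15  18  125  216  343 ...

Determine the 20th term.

33

The slot pattern repeats as AAABBB (period 6), so there are 2 interleaved tracks.
Track A: 3, 6, 9, 12, 15, 18 — adding 3 each time.
Track B: 8, 27, 64, 125, 216, 343 — perfect cubes starting at 2³.
Term 20 comes from track A (its 11th entry): 33.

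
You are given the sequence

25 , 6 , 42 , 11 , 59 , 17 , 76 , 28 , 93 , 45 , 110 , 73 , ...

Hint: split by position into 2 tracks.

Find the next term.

Positions 1, 3, 5, … form one subsequence and positions 2, 4, 6, … form another.
Track A: 25, 42, 59, 76, 93, 110 (arithmetic, step +17).
Track B: 6, 11, 17, 28, 45, 73 (each term equals the sum of the previous two).
Position 13 → track A, term 7 = 127.

127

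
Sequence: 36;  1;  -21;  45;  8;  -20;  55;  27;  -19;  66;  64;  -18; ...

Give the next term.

Taking every 3rd term gives 3 separate tracks.
Track A: 36, 45, 55, 66. The triangular numbers T_8, T_9, ….
Track B: 1, 8, 27, 64. Perfect cubes starting at 1³.
Track C: -21, -20, -19, -18. Arithmetic, step +1.
Position 13 falls in track A as its term 5, giving 78.

78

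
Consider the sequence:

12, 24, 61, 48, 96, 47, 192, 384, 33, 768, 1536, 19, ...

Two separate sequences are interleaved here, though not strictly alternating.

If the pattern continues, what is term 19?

49152

Positions follow the repeating pattern AAB; grouping by letter gives 2 tracks.
Stream A: 12, 24, 48, 96, 192, 384, 768, 1536 — geometric with ratio 2.
Stream B: 61, 47, 33, 19 — linear: a_n = 75 − 14·n.
Position 19 → stream A, term 13 = 49152.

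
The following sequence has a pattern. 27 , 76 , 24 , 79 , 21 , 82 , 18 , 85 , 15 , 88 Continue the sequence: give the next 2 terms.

Split by position mod 2 into 2 tracks.
Track A is 27, 24, 21, 18, 15, which is arithmetic with common difference −3.
Track B is 76, 79, 82, 85, 88, which is arithmetic with common difference +3.
Position 11 → track A, term 6 = 12.
Position 12 falls in track B as its term 6, giving 91.

12, 91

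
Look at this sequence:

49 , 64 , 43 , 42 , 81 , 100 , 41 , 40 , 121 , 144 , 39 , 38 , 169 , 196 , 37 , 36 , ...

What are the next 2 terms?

225, 256

The slot pattern repeats as AABB (period 4), so there are 2 interleaved tracks.
Track A is 49, 64, 81, 100, 121, 144, 169, 196, which is perfect squares starting at 7².
Track B is 43, 42, 41, 40, 39, 38, 37, 36, which is linear: a_n = 44 − n.
The 17th slot belongs to track A; its 9th term is 225.
Position 18 → track A, term 10 = 256.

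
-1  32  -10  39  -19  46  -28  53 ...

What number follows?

Odd-indexed and even-indexed terms follow separate rules.
Stream A: -1, -10, -19, -28. Arithmetic, step −9.
Stream B: 32, 39, 46, 53. Linear: a_n = 25 + 7·n.
The 9th slot belongs to stream A; its 5th term is -37.

-37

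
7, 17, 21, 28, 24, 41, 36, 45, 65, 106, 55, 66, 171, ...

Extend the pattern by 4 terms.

The slot pattern repeats as AABB (period 4), so there are 2 interleaved tracks.
Subsequence A: 7, 17, 24, 41, 65, 106, 171. A Fibonacci-like recurrence a_n = a_{n-1} + a_{n-2}.
Subsequence B: 21, 28, 36, 45, 55, 66. Triangular numbers n(n+1)/2 for n = 6, 7, ….
The 14th slot belongs to subsequence A; its 8th term is 277.
Position 15 falls in subsequence B as its term 7, giving 78.
The 16th slot belongs to subsequence B; its 8th term is 91.
Position 17 falls in subsequence A as its term 9, giving 448.

277, 78, 91, 448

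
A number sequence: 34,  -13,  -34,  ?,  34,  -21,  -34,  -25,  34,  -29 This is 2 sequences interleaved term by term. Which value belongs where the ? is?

-17

Odd-indexed and even-indexed terms follow separate rules.
Subsequence A is 34, -34, 34, -34, 34, which is alternating ±34.
Subsequence B is -13, ?, -21, -25, -29, which is arithmetic, step −4.
Filling subsequence B at index 2 by its rule yields -17.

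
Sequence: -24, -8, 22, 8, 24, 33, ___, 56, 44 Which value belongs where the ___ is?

40

Positions follow the repeating pattern AAB; grouping by letter gives 2 tracks.
Subsequence A is -24, -8, 8, 24, ?, 56, which is arithmetic, step +16.
Subsequence B is 22, 33, 44, which is arithmetic, step +11.
Filling subsequence A at index 5 by its rule yields 40.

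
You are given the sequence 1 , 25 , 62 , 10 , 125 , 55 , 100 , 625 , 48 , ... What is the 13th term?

10000

Read the sequence 3 terms at a time; column i is its own pattern.
Stream A = 1, 10, 100: geometric with ratio 10.
Stream B = 25, 125, 625: powers 5^2, 5^3, 5^4, ….
Stream C = 62, 55, 48: arithmetic, step −7.
Position 13 → stream A, term 5 = 10000.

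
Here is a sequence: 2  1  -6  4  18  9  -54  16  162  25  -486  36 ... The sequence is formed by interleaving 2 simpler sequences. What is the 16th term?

Positions 1, 3, 5, … form one subsequence and positions 2, 4, 6, … form another.
Subsequence A: 2, -6, 18, -54, 162, -486 (geometric with ratio -3).
Subsequence B: 1, 4, 9, 16, 25, 36 (perfect squares starting at 1²).
Term 16 comes from subsequence B (its 8th entry): 64.

64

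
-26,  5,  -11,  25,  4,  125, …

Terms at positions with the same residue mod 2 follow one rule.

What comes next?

19

Taking every 2nd term gives 2 separate tracks.
Track A = -26, -11, 4: adding 15 each time.
Track B = 5, 25, 125: powers of 5.
Position 7 falls in track A as its term 4, giving 19.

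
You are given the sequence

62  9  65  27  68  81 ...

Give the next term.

71

Positions 1, 3, 5, … form one subsequence and positions 2, 4, 6, … form another.
Subsequence A = 62, 65, 68: arithmetic, step +3.
Subsequence B = 9, 27, 81: powers 3^2, 3^3, 3^4, ….
Position 7 → subsequence A, term 4 = 71.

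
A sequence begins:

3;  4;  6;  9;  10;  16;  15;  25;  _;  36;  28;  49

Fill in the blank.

21

Odd-indexed and even-indexed terms follow separate rules.
Stream A = 3, 6, 10, 15, ?, 28: triangular numbers n(n+1)/2 for n = 2, 3, ….
Stream B = 4, 9, 16, 25, 36, 49: consecutive squares n² from n = 2.
Filling stream A at index 5 by its rule yields 21.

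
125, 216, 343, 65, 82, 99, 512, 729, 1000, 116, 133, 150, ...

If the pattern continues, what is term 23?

The slot pattern repeats as AAABBB (period 6), so there are 2 interleaved tracks.
Subsequence A: 125, 216, 343, 512, 729, 1000 (the cubes 5³, 6³, 7³, …).
Subsequence B: 65, 82, 99, 116, 133, 150 (linear: a_n = 48 + 17·n).
Position 23 → subsequence B, term 11 = 235.

235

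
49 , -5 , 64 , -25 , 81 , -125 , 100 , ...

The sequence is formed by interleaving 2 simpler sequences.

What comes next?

-625

Split by position mod 2 into 2 tracks.
Subsequence A: 49, 64, 81, 100 — consecutive squares n² from n = 7.
Subsequence B: -5, -25, -125 — multiplying by 5 each time.
Position 8 → subsequence B, term 4 = -625.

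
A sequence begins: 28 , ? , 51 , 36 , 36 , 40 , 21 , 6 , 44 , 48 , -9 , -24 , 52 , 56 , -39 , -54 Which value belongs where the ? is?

32

The slot pattern repeats as AABB (period 4), so there are 2 interleaved tracks.
Track A: 28, ?, 36, 40, 44, 48, 52, 56 (arithmetic, step +4).
Track B: 51, 36, 21, 6, -9, -24, -39, -54 (arithmetic with common difference −15).
Filling track A at index 2 by its rule yields 32.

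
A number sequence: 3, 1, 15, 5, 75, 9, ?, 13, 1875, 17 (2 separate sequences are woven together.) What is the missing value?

375

The terms cycle through 2 interleaved subsequences.
Subsequence A: 3, 15, 75, ?, 1875 (geometric with ratio 5).
Subsequence B: 1, 5, 9, 13, 17 (arithmetic with common difference +4).
Subsequence A's pattern makes the blank 375.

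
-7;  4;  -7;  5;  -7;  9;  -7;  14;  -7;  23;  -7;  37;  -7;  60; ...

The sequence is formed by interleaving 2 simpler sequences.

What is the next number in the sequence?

-7

Odd-indexed and even-indexed terms follow separate rules.
Track A is -7, -7, -7, -7, -7, -7, -7, which is constant -7.
Track B is 4, 5, 9, 14, 23, 37, 60, which is a Fibonacci-like recurrence a_n = a_{n-1} + a_{n-2}.
Term 15 comes from track A (its 8th entry): -7.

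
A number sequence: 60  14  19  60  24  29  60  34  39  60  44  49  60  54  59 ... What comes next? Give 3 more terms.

The slot pattern repeats as ABB (period 3), so there are 2 interleaved tracks.
Track A = 60, 60, 60, 60, 60: the constant sequence 60.
Track B = 14, 19, 24, 29, 34, 39, 44, 49, 54, 59: linear: a_n = 9 + 5·n.
Position 16 falls in track A as its term 6, giving 60.
Term 17 comes from track B (its 11th entry): 64.
Position 18 falls in track B as its term 12, giving 69.

60, 64, 69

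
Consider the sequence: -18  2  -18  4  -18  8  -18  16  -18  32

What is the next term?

Positions 1, 3, 5, … form one subsequence and positions 2, 4, 6, … form another.
Subsequence A = -18, -18, -18, -18, -18: constant -18.
Subsequence B = 2, 4, 8, 16, 32: powers 2^1, 2^2, 2^3, ….
The 11th slot belongs to subsequence A; its 6th term is -18.

-18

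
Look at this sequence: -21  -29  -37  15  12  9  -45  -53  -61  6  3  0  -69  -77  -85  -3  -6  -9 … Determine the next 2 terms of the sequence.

-93, -101

The slot pattern repeats as AAABBB (period 6), so there are 2 interleaved tracks.
Track A: -21, -29, -37, -45, -53, -61, -69, -77, -85. Arithmetic, step −8.
Track B: 15, 12, 9, 6, 3, 0, -3, -6, -9. Arithmetic with common difference −3.
The 19th slot belongs to track A; its 10th term is -93.
Position 20 → track A, term 11 = -101.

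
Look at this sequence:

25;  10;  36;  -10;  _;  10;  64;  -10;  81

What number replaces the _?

49

Split by position mod 2 into 2 tracks.
Track A: 25, 36, ?, 64, 81 — the squares 5², 6², 7², ….
Track B: 10, -10, 10, -10 — oscillating between 10 and -10.
Track A's pattern makes the blank 49.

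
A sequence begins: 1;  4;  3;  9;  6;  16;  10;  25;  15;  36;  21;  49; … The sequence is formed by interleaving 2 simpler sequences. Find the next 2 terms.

28, 64

Split by position mod 2 into 2 tracks.
Track A = 1, 3, 6, 10, 15, 21: the triangular numbers T_1, T_2, ….
Track B = 4, 9, 16, 25, 36, 49: consecutive squares n² from n = 2.
Term 13 comes from track A (its 7th entry): 28.
Position 14 falls in track B as its term 7, giving 64.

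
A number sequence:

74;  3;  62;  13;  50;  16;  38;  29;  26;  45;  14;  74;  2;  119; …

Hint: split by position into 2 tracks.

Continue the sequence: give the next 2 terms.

Positions 1, 3, 5, … form one subsequence and positions 2, 4, 6, … form another.
Track A: 74, 62, 50, 38, 26, 14, 2 — arithmetic, step −12.
Track B: 3, 13, 16, 29, 45, 74, 119 — Fibonacci-style (each term is the sum of the two before it).
Position 15 falls in track A as its term 8, giving -10.
Position 16 → track B, term 8 = 193.

-10, 193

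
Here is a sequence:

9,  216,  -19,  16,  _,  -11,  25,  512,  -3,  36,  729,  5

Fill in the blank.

343

Taking every 3rd term gives 3 separate tracks.
Subsequence A: 9, 16, 25, 36 — consecutive squares n² from n = 3.
Subsequence B: 216, ?, 512, 729 — the cubes 6³, 7³, 8³, ….
Subsequence C: -19, -11, -3, 5 — adding 8 each time.
So the missing entry in subsequence B is 343.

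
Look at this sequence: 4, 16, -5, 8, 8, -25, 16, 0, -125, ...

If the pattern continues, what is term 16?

128

The terms cycle through 3 interleaved subsequences.
Subsequence A = 4, 8, 16: powers of 2.
Subsequence B = 16, 8, 0: arithmetic, step −8.
Subsequence C = -5, -25, -125: multiplying by 5 each time.
The 16th slot belongs to subsequence A; its 6th term is 128.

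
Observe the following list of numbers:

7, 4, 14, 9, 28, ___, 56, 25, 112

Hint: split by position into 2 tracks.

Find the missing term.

Positions 1, 3, 5, … form one subsequence and positions 2, 4, 6, … form another.
Subsequence A is 7, 14, 28, 56, 112, which is a geometric progression (common ratio 2).
Subsequence B is 4, 9, ?, 25, which is the squares 2², 3², 4², ….
Subsequence B's pattern makes the blank 16.

16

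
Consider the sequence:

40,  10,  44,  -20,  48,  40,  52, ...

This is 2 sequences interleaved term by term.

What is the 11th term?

Split by position mod 2 into 2 tracks.
Track A = 40, 44, 48, 52: arithmetic, step +4.
Track B = 10, -20, 40: geometric with ratio -2.
The 11th slot belongs to track A; its 6th term is 60.

60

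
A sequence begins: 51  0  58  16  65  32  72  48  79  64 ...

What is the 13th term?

93

The terms cycle through 2 interleaved subsequences.
Track A is 51, 58, 65, 72, 79, which is arithmetic, step +7.
Track B is 0, 16, 32, 48, 64, which is arithmetic with common difference +16.
The 13th slot belongs to track A; its 7th term is 93.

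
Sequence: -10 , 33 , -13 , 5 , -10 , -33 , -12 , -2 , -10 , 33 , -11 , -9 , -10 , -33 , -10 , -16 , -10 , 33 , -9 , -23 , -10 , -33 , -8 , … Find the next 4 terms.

-30, -10, 33, -7

Taking every 4th term gives 4 separate tracks.
Stream A: -10, -10, -10, -10, -10, -10. The constant sequence -10.
Stream B: 33, -33, 33, -33, 33, -33. Oscillating between 33 and -33.
Stream C: -13, -12, -11, -10, -9, -8. Adding 1 each time.
Stream D: 5, -2, -9, -16, -23. Arithmetic with common difference −7.
The 24th slot belongs to stream D; its 6th term is -30.
Position 25 → stream A, term 7 = -10.
The 26th slot belongs to stream B; its 7th term is 33.
Position 27 → stream C, term 7 = -7.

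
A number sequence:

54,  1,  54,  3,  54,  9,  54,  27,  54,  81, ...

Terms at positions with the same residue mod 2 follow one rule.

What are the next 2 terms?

Positions 1, 3, 5, … form one subsequence and positions 2, 4, 6, … form another.
Track A: 54, 54, 54, 54, 54 — always 54.
Track B: 1, 3, 9, 27, 81 — powers 3^0, 3^1, 3^2, ….
Position 11 → track A, term 6 = 54.
The 12th slot belongs to track B; its 6th term is 243.

54, 243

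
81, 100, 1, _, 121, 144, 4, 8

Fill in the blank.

2

The slot pattern repeats as AABB (period 4), so there are 2 interleaved tracks.
Track A: 81, 100, 121, 144 (perfect squares starting at 9²).
Track B: 1, ?, 4, 8 (multiplying by 2 each time).
The gap is track B's term 2; the rule gives 2.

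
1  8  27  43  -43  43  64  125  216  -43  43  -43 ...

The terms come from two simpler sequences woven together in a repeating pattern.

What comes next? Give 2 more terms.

343, 512

Positions follow the repeating pattern AAABBB; grouping by letter gives 2 tracks.
Subsequence A: 1, 8, 27, 64, 125, 216 (perfect cubes starting at 1³).
Subsequence B: 43, -43, 43, -43, 43, -43 (alternating ±43).
Position 13 falls in subsequence A as its term 7, giving 343.
Position 14 falls in subsequence A as its term 8, giving 512.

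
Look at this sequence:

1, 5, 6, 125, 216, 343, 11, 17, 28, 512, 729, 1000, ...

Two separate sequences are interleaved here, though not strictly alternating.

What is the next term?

The slot pattern repeats as AAABBB (period 6), so there are 2 interleaved tracks.
Stream A: 1, 5, 6, 11, 17, 28 (Fibonacci-style (each term is the sum of the two before it)).
Stream B: 125, 216, 343, 512, 729, 1000 (consecutive cubes n³ from n = 5).
The 13th slot belongs to stream A; its 7th term is 45.

45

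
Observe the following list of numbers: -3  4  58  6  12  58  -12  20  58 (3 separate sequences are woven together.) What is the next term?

24

Split by position mod 3 into 3 tracks.
Track A = -3, 6, -12: geometric with ratio -2.
Track B = 4, 12, 20: arithmetic, step +8.
Track C = 58, 58, 58: the constant sequence 58.
Term 10 comes from track A (its 4th entry): 24.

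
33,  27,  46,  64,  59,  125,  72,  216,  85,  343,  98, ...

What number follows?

Positions 1, 3, 5, … form one subsequence and positions 2, 4, 6, … form another.
Subsequence A = 33, 46, 59, 72, 85, 98: arithmetic with common difference +13.
Subsequence B = 27, 64, 125, 216, 343: perfect cubes starting at 3³.
Position 12 → subsequence B, term 6 = 512.

512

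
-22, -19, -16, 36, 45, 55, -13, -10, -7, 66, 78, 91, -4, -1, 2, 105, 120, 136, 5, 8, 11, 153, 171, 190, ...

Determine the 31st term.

The slot pattern repeats as AAABBB (period 6), so there are 2 interleaved tracks.
Stream A = -22, -19, -16, -13, -10, -7, -4, -1, 2, 5, 8, 11: linear: a_n = -25 + 3·n.
Stream B = 36, 45, 55, 66, 78, 91, 105, 120, 136, 153, 171, 190: the triangular numbers T_8, T_9, ….
Term 31 comes from stream A (its 16th entry): 23.

23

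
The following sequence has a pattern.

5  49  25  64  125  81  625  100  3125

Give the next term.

121

Split by position mod 2 into 2 tracks.
Stream A: 5, 25, 125, 625, 3125 (powers of 5).
Stream B: 49, 64, 81, 100 (the squares 7², 8², 9², …).
Position 10 → stream B, term 5 = 121.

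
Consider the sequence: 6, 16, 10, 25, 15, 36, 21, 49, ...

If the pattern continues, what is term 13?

45

Odd-indexed and even-indexed terms follow separate rules.
Stream A: 6, 10, 15, 21 (the triangular numbers T_3, T_4, …).
Stream B: 16, 25, 36, 49 (consecutive squares n² from n = 4).
Position 13 falls in stream A as its term 7, giving 45.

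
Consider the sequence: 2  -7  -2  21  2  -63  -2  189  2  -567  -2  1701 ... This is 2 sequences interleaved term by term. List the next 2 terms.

Positions 1, 3, 5, … form one subsequence and positions 2, 4, 6, … form another.
Track A = 2, -2, 2, -2, 2, -2: alternating ±2.
Track B = -7, 21, -63, 189, -567, 1701: a geometric progression (common ratio -3).
The 13th slot belongs to track A; its 7th term is 2.
The 14th slot belongs to track B; its 7th term is -5103.

2, -5103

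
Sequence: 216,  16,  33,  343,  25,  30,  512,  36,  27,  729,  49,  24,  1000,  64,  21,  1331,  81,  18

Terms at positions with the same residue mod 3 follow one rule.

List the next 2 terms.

The terms cycle through 3 interleaved subsequences.
Stream A: 216, 343, 512, 729, 1000, 1331 (the cubes 6³, 7³, 8³, …).
Stream B: 16, 25, 36, 49, 64, 81 (consecutive squares n² from n = 4).
Stream C: 33, 30, 27, 24, 21, 18 (arithmetic with common difference −3).
Position 19 falls in stream A as its term 7, giving 1728.
The 20th slot belongs to stream B; its 7th term is 100.

1728, 100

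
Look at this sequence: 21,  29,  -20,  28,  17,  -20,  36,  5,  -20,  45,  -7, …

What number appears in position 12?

-20

Read the sequence 3 terms at a time; column i is its own pattern.
Track A is 21, 28, 36, 45, which is the triangular numbers T_6, T_7, ….
Track B is 29, 17, 5, -7, which is arithmetic, step −12.
Track C is -20, -20, -20, which is always -20.
Term 12 comes from track C (its 4th entry): -20.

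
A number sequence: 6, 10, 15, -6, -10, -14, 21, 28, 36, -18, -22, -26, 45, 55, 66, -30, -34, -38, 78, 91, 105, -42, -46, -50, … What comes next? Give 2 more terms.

The slot pattern repeats as AAABBB (period 6), so there are 2 interleaved tracks.
Stream A: 6, 10, 15, 21, 28, 36, 45, 55, 66, 78, 91, 105. The triangular numbers T_3, T_4, ….
Stream B: -6, -10, -14, -18, -22, -26, -30, -34, -38, -42, -46, -50. Arithmetic with common difference −4.
Term 25 comes from stream A (its 13th entry): 120.
Term 26 comes from stream A (its 14th entry): 136.

120, 136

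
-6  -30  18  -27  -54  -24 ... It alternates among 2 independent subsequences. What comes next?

Positions 1, 3, 5, … form one subsequence and positions 2, 4, 6, … form another.
Subsequence A: -6, 18, -54. Geometric, ×-3 each step.
Subsequence B: -30, -27, -24. Adding 3 each time.
The 7th slot belongs to subsequence A; its 4th term is 162.

162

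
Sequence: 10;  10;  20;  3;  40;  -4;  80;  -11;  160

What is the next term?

-18

The terms cycle through 2 interleaved subsequences.
Stream A: 10, 20, 40, 80, 160 — geometric with ratio 2.
Stream B: 10, 3, -4, -11 — linear: a_n = 17 − 7·n.
Position 10 → stream B, term 5 = -18.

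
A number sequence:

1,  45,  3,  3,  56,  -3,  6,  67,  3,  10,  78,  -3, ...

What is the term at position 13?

15

Taking every 3rd term gives 3 separate tracks.
Stream A: 1, 3, 6, 10. Triangular numbers starting at T_1.
Stream B: 45, 56, 67, 78. Adding 11 each time.
Stream C: 3, -3, 3, -3. The oscillation 3·(−1)^(n+1).
Term 13 comes from stream A (its 5th entry): 15.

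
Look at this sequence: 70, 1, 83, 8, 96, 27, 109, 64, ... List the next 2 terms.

122, 125

Taking every 2nd term gives 2 separate tracks.
Track A is 70, 83, 96, 109, which is arithmetic, step +13.
Track B is 1, 8, 27, 64, which is perfect cubes starting at 1³.
Position 9 → track A, term 5 = 122.
Position 10 → track B, term 5 = 125.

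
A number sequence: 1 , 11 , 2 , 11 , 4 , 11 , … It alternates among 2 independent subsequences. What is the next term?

8

Odd-indexed and even-indexed terms follow separate rules.
Track A = 1, 2, 4: powers of 2.
Track B = 11, 11, 11: always 11.
Term 7 comes from track A (its 4th entry): 8.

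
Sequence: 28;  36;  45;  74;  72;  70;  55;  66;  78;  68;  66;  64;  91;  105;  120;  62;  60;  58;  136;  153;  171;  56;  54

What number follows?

Reading positions in blocks of 6 reveals the pattern AAABBB — 2 tracks woven together.
Track A: 28, 36, 45, 55, 66, 78, 91, 105, 120, 136, 153, 171 — triangular numbers starting at T_7.
Track B: 74, 72, 70, 68, 66, 64, 62, 60, 58, 56, 54 — subtracting 2 each time.
Position 24 falls in track B as its term 12, giving 52.

52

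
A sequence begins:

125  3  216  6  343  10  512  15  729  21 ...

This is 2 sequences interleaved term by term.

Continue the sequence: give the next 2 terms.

1000, 28

Odd-indexed and even-indexed terms follow separate rules.
Stream A: 125, 216, 343, 512, 729. Consecutive cubes n³ from n = 5.
Stream B: 3, 6, 10, 15, 21. Triangular numbers n(n+1)/2 for n = 2, 3, ….
The 11th slot belongs to stream A; its 6th term is 1000.
Position 12 falls in stream B as its term 6, giving 28.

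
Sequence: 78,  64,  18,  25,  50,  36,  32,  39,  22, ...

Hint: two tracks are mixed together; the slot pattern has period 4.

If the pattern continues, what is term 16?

67

Reading positions in blocks of 4 reveals the pattern AABB — 2 tracks woven together.
Subsequence A: 78, 64, 50, 36, 22. Subtracting 14 each time.
Subsequence B: 18, 25, 32, 39. Arithmetic with common difference +7.
Position 16 → subsequence B, term 8 = 67.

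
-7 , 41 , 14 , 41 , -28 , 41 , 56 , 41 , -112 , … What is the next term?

Split by position mod 2 into 2 tracks.
Track A = -7, 14, -28, 56, -112: multiplying by -2 each time.
Track B = 41, 41, 41, 41: the constant sequence 41.
Position 10 → track B, term 5 = 41.

41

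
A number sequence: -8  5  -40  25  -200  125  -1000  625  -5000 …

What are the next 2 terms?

3125, -25000

Taking every 2nd term gives 2 separate tracks.
Subsequence A = -8, -40, -200, -1000, -5000: geometric with ratio 5.
Subsequence B = 5, 25, 125, 625: powers 5^1, 5^2, 5^3, ….
The 10th slot belongs to subsequence B; its 5th term is 3125.
Position 11 falls in subsequence A as its term 6, giving -25000.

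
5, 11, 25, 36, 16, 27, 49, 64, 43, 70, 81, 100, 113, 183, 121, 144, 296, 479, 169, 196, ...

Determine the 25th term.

Reading positions in blocks of 4 reveals the pattern AABB — 2 tracks woven together.
Track A: 5, 11, 16, 27, 43, 70, 113, 183, 296, 479 — each term equals the sum of the previous two.
Track B: 25, 36, 49, 64, 81, 100, 121, 144, 169, 196 — the squares 5², 6², 7², ….
The 25th slot belongs to track A; its 13th term is 2029.

2029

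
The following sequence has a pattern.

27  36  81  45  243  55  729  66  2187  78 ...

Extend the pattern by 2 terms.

6561, 91

The terms cycle through 2 interleaved subsequences.
Track A = 27, 81, 243, 729, 2187: powers of 3.
Track B = 36, 45, 55, 66, 78: triangular numbers starting at T_8.
Position 11 → track A, term 6 = 6561.
Term 12 comes from track B (its 6th entry): 91.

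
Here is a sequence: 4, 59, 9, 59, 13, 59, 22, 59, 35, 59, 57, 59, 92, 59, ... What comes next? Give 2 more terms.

149, 59

Odd-indexed and even-indexed terms follow separate rules.
Stream A = 4, 9, 13, 22, 35, 57, 92: each term equals the sum of the previous two.
Stream B = 59, 59, 59, 59, 59, 59, 59: the constant sequence 59.
Position 15 → stream A, term 8 = 149.
Position 16 → stream B, term 8 = 59.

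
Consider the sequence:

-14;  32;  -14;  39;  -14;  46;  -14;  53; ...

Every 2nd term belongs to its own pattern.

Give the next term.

Odd-indexed and even-indexed terms follow separate rules.
Stream A is -14, -14, -14, -14, which is the constant sequence -14.
Stream B is 32, 39, 46, 53, which is arithmetic, step +7.
Term 9 comes from stream A (its 5th entry): -14.

-14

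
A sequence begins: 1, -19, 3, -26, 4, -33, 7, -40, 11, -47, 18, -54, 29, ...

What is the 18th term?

-75

Taking every 2nd term gives 2 separate tracks.
Subsequence A is 1, 3, 4, 7, 11, 18, 29, which is Fibonacci-style (each term is the sum of the two before it).
Subsequence B is -19, -26, -33, -40, -47, -54, which is subtracting 7 each time.
The 18th slot belongs to subsequence B; its 9th term is -75.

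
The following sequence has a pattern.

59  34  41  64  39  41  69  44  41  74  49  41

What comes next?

79

Split by position mod 3: positions 1, 4, 7, … form one track, and each other residue class forms its own.
Subsequence A: 59, 64, 69, 74. Arithmetic with common difference +5.
Subsequence B: 34, 39, 44, 49. Arithmetic, step +5.
Subsequence C: 41, 41, 41, 41. Always 41.
Term 13 comes from subsequence A (its 5th entry): 79.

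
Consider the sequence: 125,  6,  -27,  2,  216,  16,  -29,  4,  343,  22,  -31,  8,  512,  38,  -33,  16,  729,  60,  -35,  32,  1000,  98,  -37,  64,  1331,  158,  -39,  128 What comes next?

Split by position mod 4: positions 1, 5, 9, … form one track, and each other residue class forms its own.
Stream A is 125, 216, 343, 512, 729, 1000, 1331, which is consecutive cubes n³ from n = 5.
Stream B is 6, 16, 22, 38, 60, 98, 158, which is each term equals the sum of the previous two.
Stream C is -27, -29, -31, -33, -35, -37, -39, which is arithmetic with common difference −2.
Stream D is 2, 4, 8, 16, 32, 64, 128, which is geometric with ratio 2.
The 29th slot belongs to stream A; its 8th term is 1728.

1728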